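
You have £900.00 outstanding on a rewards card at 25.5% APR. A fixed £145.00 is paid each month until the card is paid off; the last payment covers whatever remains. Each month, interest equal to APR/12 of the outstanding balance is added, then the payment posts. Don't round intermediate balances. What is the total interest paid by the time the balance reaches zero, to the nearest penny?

£75.67

Monthly rate r = 25.5%/12 = 2.125% = 0.02125.
Payoff takes n = ⌈−ln(1 − rB₀/P)/ln(1+r)⌉ = ⌈6.727⌉ = 7 payments; the last is £105.67.
Total paid = 6·£145.00 + £105.67 = £975.67.
Total interest = total paid − principal = £975.67 − £900.00 = £75.67.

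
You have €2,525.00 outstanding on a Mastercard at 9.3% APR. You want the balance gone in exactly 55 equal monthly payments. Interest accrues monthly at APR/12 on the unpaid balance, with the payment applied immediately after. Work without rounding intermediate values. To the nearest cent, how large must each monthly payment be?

€56.56

Monthly rate r = 9.3%/12 = 0.775% = 0.00775.
Level-payment amortization: P = B₀·r / (1 − (1+r)^(−n)) = 2525.00·0.00775 / (1 − 1.00775^(−55)).
Denominator 1 − (1+r)^(−55) = 0.34597308.
P = 19.5688 / 0.34597308 ≈ 56.56.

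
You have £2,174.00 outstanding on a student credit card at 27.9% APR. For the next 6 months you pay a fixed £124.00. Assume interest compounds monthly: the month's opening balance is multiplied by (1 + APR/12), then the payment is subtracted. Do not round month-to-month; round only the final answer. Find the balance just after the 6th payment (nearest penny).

Monthly rate r = 27.9%/12 = 2.325% = 0.02325.
Each month: B ← B·(1+r) − £124.00.
Month 1: interest £50.55; balance after payment £2,100.55.
Month 2: interest £48.84; balance after payment £2,025.38.
Month 3: interest £47.09; balance after payment £1,948.47.
Month 4: interest £45.30; balance after payment £1,869.78.
Month 5: interest £43.47; balance after payment £1,789.25.
Month 6: interest £41.60; balance after payment £1,706.85.

£1,706.85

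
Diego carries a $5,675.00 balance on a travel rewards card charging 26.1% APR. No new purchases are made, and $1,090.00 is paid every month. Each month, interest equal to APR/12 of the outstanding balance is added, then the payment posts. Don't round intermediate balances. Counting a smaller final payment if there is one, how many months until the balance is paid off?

Monthly rate r = 26.1%/12 = 2.175% = 0.02175.
Recurrence: B ← B·(1+r) − $1,090.00.
Month 1: interest $123.43; balance after payment $4,708.43.
Month 2: interest $102.41; balance after payment $3,720.84.
Month 3: interest $80.93; balance after payment $2,711.77.
Month 4: interest $58.98; balance after payment $1,680.75.
Month 5: interest $36.56; balance after payment $627.31.
Month 6: interest $13.64; balance after payment $0.00.

6 months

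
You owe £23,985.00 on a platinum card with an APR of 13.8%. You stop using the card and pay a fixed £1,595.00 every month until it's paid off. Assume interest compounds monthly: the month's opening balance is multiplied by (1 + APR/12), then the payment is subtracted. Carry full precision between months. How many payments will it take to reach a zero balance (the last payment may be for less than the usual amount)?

17 months

Monthly rate r = 13.8%/12 = 1.15% = 0.0115.
Recurrence: B ← B·(1+r) − £1,595.00.
Month 1: interest £275.83; balance after payment £22,665.83.
Month 2: interest £260.66; balance after payment £21,331.48.
Closed form: n = −ln(1 − rB₀/P)/ln(1+r) = −ln(0.82707)/ln(1.0115) ≈ 16.605, so the balance reaches zero during payment 17.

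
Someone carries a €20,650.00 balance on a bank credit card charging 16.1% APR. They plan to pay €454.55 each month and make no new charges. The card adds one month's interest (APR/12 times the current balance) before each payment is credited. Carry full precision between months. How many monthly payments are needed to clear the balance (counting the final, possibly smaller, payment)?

71 months

Monthly rate r = 16.1%/12 = 1.34167% = 0.0134167.
Recurrence: B ← B·(1+r) − €454.55.
Month 1: interest €277.05; balance after payment €20,472.50.
Month 2: interest €274.67; balance after payment €20,292.63.
Closed form: n = −ln(1 − rB₀/P)/ln(1+r) = −ln(0.39049)/ln(1.01342) ≈ 70.558, so the balance reaches zero during payment 71.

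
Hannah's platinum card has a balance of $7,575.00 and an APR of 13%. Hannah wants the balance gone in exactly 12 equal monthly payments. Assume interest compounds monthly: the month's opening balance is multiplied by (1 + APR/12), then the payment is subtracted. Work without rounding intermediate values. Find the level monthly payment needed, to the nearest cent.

Monthly rate r = 13%/12 = 1.08333% = 0.0108333.
Level-payment amortization: P = B₀·r / (1 − (1+r)^(−n)) = 7575.00·0.0108333 / (1 − 1.01083^(−12)).
Denominator 1 − (1+r)^(−12) = 0.121290459.
P = 82.0625 / 0.121290459 ≈ 676.58.

$676.58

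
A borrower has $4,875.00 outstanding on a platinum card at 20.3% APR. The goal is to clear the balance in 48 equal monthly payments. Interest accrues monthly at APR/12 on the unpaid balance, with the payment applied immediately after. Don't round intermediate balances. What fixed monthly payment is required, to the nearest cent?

Monthly rate r = 20.3%/12 = 1.69167% = 0.0169167.
Level-payment amortization: P = B₀·r / (1 − (1+r)^(−n)) = 4875.00·0.0169167 / (1 − 1.01692^(−48)).
Denominator 1 − (1+r)^(−48) = 0.553005202.
P = 82.4688 / 0.553005202 ≈ 149.13.

$149.13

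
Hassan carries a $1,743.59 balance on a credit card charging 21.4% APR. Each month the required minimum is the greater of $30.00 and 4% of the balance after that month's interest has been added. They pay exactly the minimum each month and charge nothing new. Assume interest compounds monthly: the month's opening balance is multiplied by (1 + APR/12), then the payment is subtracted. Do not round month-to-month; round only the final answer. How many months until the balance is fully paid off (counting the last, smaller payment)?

70 months

Monthly rate r = 21.4%/12 = 1.78333% = 0.0178333.
While 4% of the post-interest balance exceeds $30.00, each month B ← (B·(1+r))·(1 − 0.04), i.e. B shrinks by the factor (1+r)·0.96 = 0.97712.
This holds for months 1–38. Entering month 39 the balance is $723.54; 4% of the post-interest balance is now below $30.00, so the flat $30.00 minimum applies from here.
From month 39 a fixed $30.00 at rate r clears $723.54 in 32 more payments. Total: 38 + 32 = 70 months.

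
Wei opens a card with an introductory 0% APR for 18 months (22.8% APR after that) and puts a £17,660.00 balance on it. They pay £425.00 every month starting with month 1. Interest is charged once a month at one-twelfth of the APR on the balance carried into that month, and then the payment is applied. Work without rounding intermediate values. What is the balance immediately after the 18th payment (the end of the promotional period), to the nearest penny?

£10,010.00

Promo months 1–18 at r₀ = 0%/12 = 0; months 19+ at r₁ = 22.8%/12 = 0.019.
After month 18 (no interest yet): B = £17,660.00 − 18·£425.00 = £10,010.00.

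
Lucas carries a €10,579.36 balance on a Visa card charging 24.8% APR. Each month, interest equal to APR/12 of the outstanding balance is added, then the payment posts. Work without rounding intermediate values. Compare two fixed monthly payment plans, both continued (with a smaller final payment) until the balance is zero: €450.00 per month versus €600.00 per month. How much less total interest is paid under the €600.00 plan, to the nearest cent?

€1,342.80

Monthly rate r = 24.8%/12 = 2.06667% = 0.0206667.
At €450.00/mo: n = ⌈−ln(1 − rB₀/P)/ln(1+r)⌉ = 33 payments (last €236.11); total interest = total paid − €10,579.36 = €4,056.75.
At €600.00/mo: 23 payments (last €93.31); total interest €2,713.95.
Interest saved = €4,056.75 − €2,713.95 = €1,342.80.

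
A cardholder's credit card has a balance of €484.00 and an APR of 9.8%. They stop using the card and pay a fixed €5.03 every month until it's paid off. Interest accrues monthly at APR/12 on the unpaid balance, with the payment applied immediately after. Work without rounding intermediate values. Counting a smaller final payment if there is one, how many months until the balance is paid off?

Monthly rate r = 9.8%/12 = 0.816667% = 0.00816667.
Recurrence: B ← B·(1+r) − €5.03.
Month 1: interest €3.95; balance after payment €482.92.
Month 2: interest €3.94; balance after payment €481.84.
Closed form: n = −ln(1 − rB₀/P)/ln(1+r) = −ln(0.21418)/ln(1.00817) ≈ 189.455, so the balance reaches zero during payment 190.

190 months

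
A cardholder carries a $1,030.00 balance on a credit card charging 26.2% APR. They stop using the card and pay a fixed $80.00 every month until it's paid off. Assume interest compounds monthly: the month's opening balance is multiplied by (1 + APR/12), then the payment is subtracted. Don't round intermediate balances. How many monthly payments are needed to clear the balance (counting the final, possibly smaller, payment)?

16 payments

Monthly rate r = 26.2%/12 = 2.18333% = 0.0218333.
Recurrence: B ← B·(1+r) − $80.00.
Month 1: interest $22.49; balance after payment $972.49.
Month 2: interest $21.23; balance after payment $913.72.
Closed form: n = −ln(1 − rB₀/P)/ln(1+r) = −ln(0.7189)/ln(1.02183) ≈ 15.281, so the balance reaches zero during payment 16.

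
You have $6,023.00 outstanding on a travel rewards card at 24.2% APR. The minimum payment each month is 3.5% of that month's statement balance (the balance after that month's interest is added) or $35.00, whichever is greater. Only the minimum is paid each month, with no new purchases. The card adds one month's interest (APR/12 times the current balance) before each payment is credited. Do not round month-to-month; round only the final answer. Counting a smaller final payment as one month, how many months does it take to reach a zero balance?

Monthly rate r = 24.2%/12 = 2.01667% = 0.0201667.
While 3.5% of the post-interest balance exceeds $35.00, each month B ← (B·(1+r))·(1 − 0.035), i.e. B shrinks by the factor (1+r)·0.965 = 0.98446.
This holds for months 1–116. Entering month 117 the balance is $979.11; 3.5% of the post-interest balance is now below $35.00, so the flat $35.00 minimum applies from here.
From month 117 a fixed $35.00 at rate r clears $979.11 in 42 more payments. Total: 116 + 42 = 158 months.

158 months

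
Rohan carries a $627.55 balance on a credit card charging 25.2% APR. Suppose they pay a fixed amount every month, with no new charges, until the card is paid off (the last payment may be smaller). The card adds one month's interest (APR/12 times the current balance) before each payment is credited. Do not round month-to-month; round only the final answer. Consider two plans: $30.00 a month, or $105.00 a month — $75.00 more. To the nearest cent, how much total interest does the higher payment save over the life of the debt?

$157.32

Monthly rate r = 25.2%/12 = 2.1% = 0.021.
At $30.00/mo: n = ⌈−ln(1 − rB₀/P)/ln(1+r)⌉ = 28 payments (last $25.18); total interest = total paid − $627.55 = $207.63.
At $105.00/mo: 7 payments (last $47.86); total interest $50.31.
Interest saved = $207.63 − $50.31 = $157.32.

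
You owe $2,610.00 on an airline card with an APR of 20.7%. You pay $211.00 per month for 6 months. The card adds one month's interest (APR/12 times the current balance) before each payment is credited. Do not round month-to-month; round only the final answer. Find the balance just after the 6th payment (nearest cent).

Monthly rate r = 20.7%/12 = 1.725% = 0.01725.
Each month: B ← B·(1+r) − $211.00.
Month 1: interest $45.02; balance after payment $2,444.02.
Month 2: interest $42.16; balance after payment $2,275.18.
Month 3: interest $39.25; balance after payment $2,103.43.
Month 4: interest $36.28; balance after payment $1,928.71.
Month 5: interest $33.27; balance after payment $1,750.98.
Month 6: interest $30.20; balance after payment $1,570.19.

$1,570.19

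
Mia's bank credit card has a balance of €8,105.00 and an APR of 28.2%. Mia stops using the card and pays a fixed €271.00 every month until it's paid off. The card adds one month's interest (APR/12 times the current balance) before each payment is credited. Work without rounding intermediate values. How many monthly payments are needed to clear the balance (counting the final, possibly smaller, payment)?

53 payments

Monthly rate r = 28.2%/12 = 2.35% = 0.0235.
Recurrence: B ← B·(1+r) − €271.00.
Month 1: interest €190.47; balance after payment €8,024.47.
Month 2: interest €188.57; balance after payment €7,942.04.
Closed form: n = −ln(1 − rB₀/P)/ln(1+r) = −ln(0.29717)/ln(1.0235) ≈ 52.241, so the balance reaches zero during payment 53.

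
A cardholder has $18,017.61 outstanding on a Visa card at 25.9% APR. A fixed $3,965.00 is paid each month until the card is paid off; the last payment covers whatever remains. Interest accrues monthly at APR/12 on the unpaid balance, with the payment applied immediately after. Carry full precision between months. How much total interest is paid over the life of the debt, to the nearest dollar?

$1,156

Monthly rate r = 25.9%/12 = 2.15833% = 0.0215833.
Payoff takes n = ⌈−ln(1 − rB₀/P)/ln(1+r)⌉ = ⌈4.834⌉ = 5 payments; the last is $3,313.32.
Total paid = 4·$3,965.00 + $3,313.32 = $19,173.32.
Total interest = total paid − principal = $19,173.32 − $18,017.61 = $1,155.71.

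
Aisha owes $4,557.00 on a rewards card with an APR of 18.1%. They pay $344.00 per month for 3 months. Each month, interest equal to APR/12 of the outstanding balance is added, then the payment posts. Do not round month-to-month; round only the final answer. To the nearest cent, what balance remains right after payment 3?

$3,718.69

Monthly rate r = 18.1%/12 = 1.50833% = 0.0150833.
Each month: B ← B·(1+r) − $344.00.
Month 1: interest $68.73; balance after payment $4,281.73.
Month 2: interest $64.58; balance after payment $4,002.32.
Month 3: interest $60.37; balance after payment $3,718.69.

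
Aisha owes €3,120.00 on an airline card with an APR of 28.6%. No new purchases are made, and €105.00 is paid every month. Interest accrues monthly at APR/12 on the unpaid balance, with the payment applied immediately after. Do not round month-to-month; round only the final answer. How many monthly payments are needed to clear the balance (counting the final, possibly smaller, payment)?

Monthly rate r = 28.6%/12 = 2.38333% = 0.0238333.
Recurrence: B ← B·(1+r) − €105.00.
Month 1: interest €74.36; balance after payment €3,089.36.
Month 2: interest €73.63; balance after payment €3,057.99.
Closed form: n = −ln(1 − rB₀/P)/ln(1+r) = −ln(0.29181)/ln(1.02383) ≈ 52.291, so the balance reaches zero during payment 53.

53 months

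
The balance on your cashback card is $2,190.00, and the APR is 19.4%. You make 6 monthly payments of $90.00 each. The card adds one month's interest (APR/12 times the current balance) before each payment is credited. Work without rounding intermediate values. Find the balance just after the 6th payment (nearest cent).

Monthly rate r = 19.4%/12 = 1.61667% = 0.0161667.
Each month: B ← B·(1+r) − $90.00.
Month 1: interest $35.41; balance after payment $2,135.41.
Month 2: interest $34.52; balance after payment $2,079.93.
Month 3: interest $33.63; balance after payment $2,023.55.
Month 4: interest $32.71; balance after payment $1,966.27.
Month 5: interest $31.79; balance after payment $1,908.05.
Month 6: interest $30.85; balance after payment $1,848.90.

$1,848.90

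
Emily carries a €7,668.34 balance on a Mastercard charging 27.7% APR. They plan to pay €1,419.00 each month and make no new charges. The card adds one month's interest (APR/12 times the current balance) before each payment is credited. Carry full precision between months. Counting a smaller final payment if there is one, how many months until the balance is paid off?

Monthly rate r = 27.7%/12 = 2.30833% = 0.0230833.
Recurrence: B ← B·(1+r) − €1,419.00.
Month 1: interest €177.01; balance after payment €6,426.35.
Month 2: interest €148.34; balance after payment €5,155.69.
Month 3: interest €119.01; balance after payment €3,855.70.
Month 4: interest €89.00; balance after payment €2,525.71.
Month 5: interest €58.30; balance after payment €1,165.01.
Month 6: interest €26.89; balance after payment €0.00.

6 payments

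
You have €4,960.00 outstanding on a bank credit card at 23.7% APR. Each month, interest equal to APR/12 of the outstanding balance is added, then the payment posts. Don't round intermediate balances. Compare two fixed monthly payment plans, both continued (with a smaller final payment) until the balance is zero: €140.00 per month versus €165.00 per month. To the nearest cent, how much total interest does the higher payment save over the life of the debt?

Monthly rate r = 23.7%/12 = 1.975% = 0.01975.
At €140.00/mo: n = ⌈−ln(1 − rB₀/P)/ln(1+r)⌉ = 62 payments (last €72.02); total interest = total paid − €4,960.00 = €3,652.02.
At €165.00/mo: 47 payments (last €8.61); total interest €2,638.61.
Interest saved = €3,652.02 − €2,638.61 = €1,013.41.

€1,013.41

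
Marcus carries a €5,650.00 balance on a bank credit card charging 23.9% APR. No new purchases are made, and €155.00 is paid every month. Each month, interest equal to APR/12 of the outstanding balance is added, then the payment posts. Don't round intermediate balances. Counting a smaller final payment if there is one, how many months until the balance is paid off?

Monthly rate r = 23.9%/12 = 1.99167% = 0.0199167.
Recurrence: B ← B·(1+r) − €155.00.
Month 1: interest €112.53; balance after payment €5,607.53.
Month 2: interest €111.68; balance after payment €5,564.21.
Closed form: n = −ln(1 − rB₀/P)/ln(1+r) = −ln(0.27401)/ln(1.01992) ≈ 65.646, so the balance reaches zero during payment 66.

66 months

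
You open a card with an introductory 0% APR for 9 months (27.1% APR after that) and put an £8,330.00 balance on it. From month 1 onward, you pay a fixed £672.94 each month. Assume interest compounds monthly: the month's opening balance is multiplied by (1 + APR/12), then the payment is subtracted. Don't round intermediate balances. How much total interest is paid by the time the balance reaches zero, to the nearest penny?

Promo months 1–9 at r₀ = 0%/12 = 0; months 10+ at r₁ = 27.1%/12 = 0.0225833.
After month 9 (no interest yet): B = £8,330.00 − 9·£672.94 = £2,273.54.
Then at r₁ with £672.94/mo: n₂ = −ln(1 − r₁·B/P)/ln(1+r₁) ≈ 3.55 → 4 more payments.
Total paid = 12·£672.94 + £374.59 = £8,449.87; interest = £8,449.87 − £8,330.00 = £119.87.

£119.87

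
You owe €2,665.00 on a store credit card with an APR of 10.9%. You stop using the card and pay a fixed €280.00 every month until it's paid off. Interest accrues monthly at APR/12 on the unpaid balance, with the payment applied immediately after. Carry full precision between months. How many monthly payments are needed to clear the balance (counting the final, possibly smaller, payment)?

Monthly rate r = 10.9%/12 = 0.908333% = 0.00908333.
Recurrence: B ← B·(1+r) − €280.00.
Month 1: interest €24.21; balance after payment €2,409.21.
Month 2: interest €21.88; balance after payment €2,151.09.
Closed form: n = −ln(1 − rB₀/P)/ln(1+r) = −ln(0.91355)/ln(1.00908) ≈ 10.000, so the balance reaches zero during payment 10.

10 months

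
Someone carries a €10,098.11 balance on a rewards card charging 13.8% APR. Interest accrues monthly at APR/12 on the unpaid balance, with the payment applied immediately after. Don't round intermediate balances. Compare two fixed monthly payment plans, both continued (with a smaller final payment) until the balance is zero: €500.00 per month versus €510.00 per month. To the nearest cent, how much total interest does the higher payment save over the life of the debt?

Monthly rate r = 13.8%/12 = 1.15% = 0.0115.
At €500.00/mo: n = ⌈−ln(1 − rB₀/P)/ln(1+r)⌉ = 24 payments (last €57.53); total interest = total paid − €10,098.11 = €1,459.42.
At €510.00/mo: 23 payments (last €305.30); total interest €1,427.19.
Interest saved = €1,459.42 − €1,427.19 = €32.23.

€32.23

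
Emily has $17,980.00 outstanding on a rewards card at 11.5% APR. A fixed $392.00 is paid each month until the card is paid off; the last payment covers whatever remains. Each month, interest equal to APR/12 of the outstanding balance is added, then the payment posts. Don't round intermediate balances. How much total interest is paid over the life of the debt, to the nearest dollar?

Monthly rate r = 11.5%/12 = 0.958333% = 0.00958333.
Payoff takes n = ⌈−ln(1 − rB₀/P)/ln(1+r)⌉ = ⌈60.710⌉ = 61 payments; the last is $278.82.
Total paid = 60·$392.00 + $278.82 = $23,798.82.
Total interest = total paid − principal = $23,798.82 − $17,980.00 = $5,818.82.

$5,819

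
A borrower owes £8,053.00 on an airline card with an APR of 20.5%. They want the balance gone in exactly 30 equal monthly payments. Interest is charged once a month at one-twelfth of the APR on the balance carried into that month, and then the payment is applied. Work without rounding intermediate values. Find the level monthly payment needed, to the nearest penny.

Monthly rate r = 20.5%/12 = 1.70833% = 0.0170833.
Level-payment amortization: P = B₀·r / (1 − (1+r)^(−n)) = 8053.00·0.0170833 / (1 − 1.01708^(−30)).
Denominator 1 − (1+r)^(−30) = 0.398405484.
P = 137.572 / 0.398405484 ≈ 345.31.

£345.31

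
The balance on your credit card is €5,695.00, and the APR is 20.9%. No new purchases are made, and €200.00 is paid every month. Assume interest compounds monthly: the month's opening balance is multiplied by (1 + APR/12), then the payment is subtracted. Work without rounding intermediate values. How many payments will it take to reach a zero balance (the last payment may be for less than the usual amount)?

Monthly rate r = 20.9%/12 = 1.74167% = 0.0174167.
Recurrence: B ← B·(1+r) − €200.00.
Month 1: interest €99.19; balance after payment €5,594.19.
Month 2: interest €97.43; balance after payment €5,491.62.
Closed form: n = −ln(1 − rB₀/P)/ln(1+r) = −ln(0.50406)/ln(1.01742) ≈ 39.675, so the balance reaches zero during payment 40.

40 months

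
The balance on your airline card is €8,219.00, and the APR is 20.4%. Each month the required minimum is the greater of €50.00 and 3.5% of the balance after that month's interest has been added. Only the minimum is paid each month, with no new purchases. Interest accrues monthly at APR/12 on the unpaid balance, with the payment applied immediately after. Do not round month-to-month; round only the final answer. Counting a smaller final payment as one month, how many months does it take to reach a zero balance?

Monthly rate r = 20.4%/12 = 1.7% = 0.017.
While 3.5% of the post-interest balance exceeds €50.00, each month B ← (B·(1+r))·(1 − 0.035), i.e. B shrinks by the factor (1+r)·0.965 = 0.9814.
This holds for months 1–95. Entering month 96 the balance is €1,381.67; 3.5% of the post-interest balance is now below €50.00, so the flat €50.00 minimum applies from here.
From month 96 a fixed €50.00 at rate r clears €1,381.67 in 38 more payments. Total: 95 + 38 = 133 months.

133 months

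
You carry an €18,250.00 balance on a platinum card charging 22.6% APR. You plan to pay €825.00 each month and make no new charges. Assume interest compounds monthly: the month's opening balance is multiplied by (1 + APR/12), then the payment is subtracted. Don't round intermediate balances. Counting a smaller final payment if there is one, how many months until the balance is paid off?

29 payments

Monthly rate r = 22.6%/12 = 1.88333% = 0.0188333.
Recurrence: B ← B·(1+r) − €825.00.
Month 1: interest €343.71; balance after payment €17,768.71.
Month 2: interest €334.64; balance after payment €17,278.35.
Closed form: n = −ln(1 − rB₀/P)/ln(1+r) = −ln(0.58338)/ln(1.01883) ≈ 28.883, so the balance reaches zero during payment 29.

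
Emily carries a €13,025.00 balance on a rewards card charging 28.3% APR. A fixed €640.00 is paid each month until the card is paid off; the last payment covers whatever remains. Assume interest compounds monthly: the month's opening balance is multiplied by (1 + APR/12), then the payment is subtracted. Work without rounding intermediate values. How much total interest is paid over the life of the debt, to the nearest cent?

€4,927.70

Monthly rate r = 28.3%/12 = 2.35833% = 0.0235833.
Payoff takes n = ⌈−ln(1 − rB₀/P)/ln(1+r)⌉ = ⌈28.051⌉ = 29 payments; the last is €32.70.
Total paid = 28·€640.00 + €32.70 = €17,952.70.
Total interest = total paid − principal = €17,952.70 − €13,025.00 = €4,927.70.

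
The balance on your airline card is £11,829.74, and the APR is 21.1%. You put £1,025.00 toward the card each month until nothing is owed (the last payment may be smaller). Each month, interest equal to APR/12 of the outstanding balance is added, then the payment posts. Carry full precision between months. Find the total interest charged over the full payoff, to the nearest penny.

Monthly rate r = 21.1%/12 = 1.75833% = 0.0175833.
Payoff takes n = ⌈−ln(1 − rB₀/P)/ln(1+r)⌉ = ⌈13.013⌉ = 14 payments; the last is £13.02.
Total paid = 13·£1,025.00 + £13.02 = £13,338.02.
Total interest = total paid − principal = £13,338.02 − £11,829.74 = £1,508.28.

£1,508.28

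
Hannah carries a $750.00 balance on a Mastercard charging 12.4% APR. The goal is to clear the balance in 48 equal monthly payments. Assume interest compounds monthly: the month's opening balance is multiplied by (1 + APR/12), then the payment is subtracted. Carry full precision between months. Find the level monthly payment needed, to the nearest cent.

$19.90

Monthly rate r = 12.4%/12 = 1.03333% = 0.0103333.
Level-payment amortization: P = B₀·r / (1 − (1+r)^(−n)) = 750.00·0.0103333 / (1 − 1.01033^(−48)).
Denominator 1 − (1+r)^(−48) = 0.389486487.
P = 7.75 / 0.389486487 ≈ 19.90.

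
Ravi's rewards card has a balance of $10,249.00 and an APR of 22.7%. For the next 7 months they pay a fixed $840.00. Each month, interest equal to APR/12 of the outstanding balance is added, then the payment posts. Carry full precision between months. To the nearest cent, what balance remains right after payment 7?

$5,461.22

Monthly rate r = 22.7%/12 = 1.89167% = 0.0189167.
Each month: B ← B·(1+r) − $840.00.
Month 1: interest $193.88; balance after payment $9,602.88.
Month 2: interest $181.65; balance after payment $8,944.53.
Month 3: interest $169.20; balance after payment $8,273.73.
Month 4: interest $156.51; balance after payment $7,590.24.
Month 5: interest $143.58; balance after payment $6,893.83.
Month 6: interest $130.41; balance after payment $6,184.23.
Month 7: interest $116.99; balance after payment $5,461.22.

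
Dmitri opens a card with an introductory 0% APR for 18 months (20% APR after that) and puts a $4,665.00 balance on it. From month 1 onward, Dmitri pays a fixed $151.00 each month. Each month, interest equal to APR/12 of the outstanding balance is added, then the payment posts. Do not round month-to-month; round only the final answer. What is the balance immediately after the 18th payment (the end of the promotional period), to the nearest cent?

Promo months 1–18 at r₀ = 0%/12 = 0; months 19+ at r₁ = 20%/12 = 0.0166667.
After month 18 (no interest yet): B = $4,665.00 − 18·$151.00 = $1,947.00.

$1,947.00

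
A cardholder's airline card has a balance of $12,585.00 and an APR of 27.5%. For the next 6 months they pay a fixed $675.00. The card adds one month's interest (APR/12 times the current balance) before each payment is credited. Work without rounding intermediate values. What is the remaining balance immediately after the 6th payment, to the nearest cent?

$10,128.41

Monthly rate r = 27.5%/12 = 2.29167% = 0.0229167.
Each month: B ← B·(1+r) − $675.00.
Month 1: interest $288.41; balance after payment $12,198.41.
Month 2: interest $279.55; balance after payment $11,802.95.
Month 3: interest $270.48; balance after payment $11,398.44.
Month 4: interest $261.21; balance after payment $10,984.65.
Month 5: interest $251.73; balance after payment $10,561.38.
Month 6: interest $242.03; balance after payment $10,128.41.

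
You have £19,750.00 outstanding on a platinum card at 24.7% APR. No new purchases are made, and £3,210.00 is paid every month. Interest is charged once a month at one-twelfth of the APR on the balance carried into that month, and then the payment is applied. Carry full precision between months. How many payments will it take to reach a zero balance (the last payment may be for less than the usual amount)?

Monthly rate r = 24.7%/12 = 2.05833% = 0.0205833.
Recurrence: B ← B·(1+r) − £3,210.00.
Month 1: interest £406.52; balance after payment £16,946.52.
Month 2: interest £348.82; balance after payment £14,085.34.
Closed form: n = −ln(1 − rB₀/P)/ln(1+r) = −ln(0.87336)/ln(1.02058) ≈ 6.646, so the balance reaches zero during payment 7.

7 payments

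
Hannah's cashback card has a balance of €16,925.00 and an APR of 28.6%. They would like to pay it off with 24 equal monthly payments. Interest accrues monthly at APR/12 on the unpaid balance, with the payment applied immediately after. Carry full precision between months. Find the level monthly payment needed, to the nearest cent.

€934.17

Monthly rate r = 28.6%/12 = 2.38333% = 0.0238333.
Level-payment amortization: P = B₀·r / (1 − (1+r)^(−n)) = 16925.00·0.0238333 / (1 − 1.02383^(−24)).
Denominator 1 − (1+r)^(−24) = 0.431804694.
P = 403.379 / 0.431804694 ≈ 934.17.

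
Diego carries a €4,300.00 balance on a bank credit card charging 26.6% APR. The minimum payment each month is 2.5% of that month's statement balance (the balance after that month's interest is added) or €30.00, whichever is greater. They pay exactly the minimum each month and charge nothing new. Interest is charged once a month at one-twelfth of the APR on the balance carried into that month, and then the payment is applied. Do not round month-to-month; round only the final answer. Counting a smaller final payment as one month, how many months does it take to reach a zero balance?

Monthly rate r = 26.6%/12 = 2.21667% = 0.0221667.
While 2.5% of the post-interest balance exceeds €30.00, each month B ← (B·(1+r))·(1 − 0.025), i.e. B shrinks by the factor (1+r)·0.975 = 0.99661.
This holds for months 1–383. Entering month 384 the balance is €1,172.34; 2.5% of the post-interest balance is now below €30.00, so the flat €30.00 minimum applies from here.
From month 384 a fixed €30.00 at rate r clears €1,172.34 in 92 more payments. Total: 383 + 92 = 475 months.

475 months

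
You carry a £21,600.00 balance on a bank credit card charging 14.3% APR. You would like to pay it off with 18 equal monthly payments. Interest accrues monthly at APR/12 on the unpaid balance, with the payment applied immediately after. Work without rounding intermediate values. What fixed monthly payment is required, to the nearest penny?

Monthly rate r = 14.3%/12 = 1.19167% = 0.0119167.
Level-payment amortization: P = B₀·r / (1 − (1+r)^(−n)) = 21600.00·0.0119167 / (1 − 1.01192^(−18)).
Denominator 1 − (1+r)^(−18) = 0.192031334.
P = 257.4 / 0.192031334 ≈ 1340.41.

£1,340.41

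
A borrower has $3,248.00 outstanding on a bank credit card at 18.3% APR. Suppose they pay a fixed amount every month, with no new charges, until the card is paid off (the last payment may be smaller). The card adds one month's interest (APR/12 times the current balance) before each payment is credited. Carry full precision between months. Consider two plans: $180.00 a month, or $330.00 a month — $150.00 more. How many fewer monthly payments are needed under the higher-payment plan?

Monthly rate r = 18.3%/12 = 1.525% = 0.01525.
At $180.00/mo: n = ⌈−ln(1 − rB₀/P)/ln(1+r)⌉ = 22 payments (last $47.79); total interest = total paid − $3,248.00 = $579.79.
At $330.00/mo: 11 payments (last $246.51); total interest $298.51.
Payments saved = 22 − 11 = 11.

11 fewer payments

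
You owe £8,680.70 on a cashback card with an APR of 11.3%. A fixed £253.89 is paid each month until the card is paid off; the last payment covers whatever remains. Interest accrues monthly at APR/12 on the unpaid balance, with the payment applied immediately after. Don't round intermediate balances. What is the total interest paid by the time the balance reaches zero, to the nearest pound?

£1,845

Monthly rate r = 11.3%/12 = 0.941667% = 0.00941667.
Payoff takes n = ⌈−ln(1 − rB₀/P)/ln(1+r)⌉ = ⌈41.456⌉ = 42 payments; the last is £116.15.
Total paid = 41·£253.89 + £116.15 = £10,525.64.
Total interest = total paid − principal = £10,525.64 − £8,680.70 = £1,844.94.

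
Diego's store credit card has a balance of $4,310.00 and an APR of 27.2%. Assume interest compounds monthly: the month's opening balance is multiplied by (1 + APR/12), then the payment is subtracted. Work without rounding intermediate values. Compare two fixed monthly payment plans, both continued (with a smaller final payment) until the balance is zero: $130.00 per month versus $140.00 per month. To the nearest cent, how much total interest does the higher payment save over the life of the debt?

Monthly rate r = 27.2%/12 = 2.26667% = 0.0226667.
At $130.00/mo: n = ⌈−ln(1 − rB₀/P)/ln(1+r)⌉ = 63 payments (last $15.34); total interest = total paid − $4,310.00 = $3,765.34.
At $140.00/mo: 54 payments (last $55.20); total interest $3,165.20.
Interest saved = $3,765.34 − $3,165.20 = $600.14.

$600.14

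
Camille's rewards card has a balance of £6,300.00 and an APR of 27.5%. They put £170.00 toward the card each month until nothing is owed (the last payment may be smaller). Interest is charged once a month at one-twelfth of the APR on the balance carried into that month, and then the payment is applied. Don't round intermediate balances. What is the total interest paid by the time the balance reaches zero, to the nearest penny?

£7,897.62

Monthly rate r = 27.5%/12 = 2.29167% = 0.0229167.
Payoff takes n = ⌈−ln(1 − rB₀/P)/ln(1+r)⌉ = ⌈83.513⌉ = 84 payments; the last is £87.62.
Total paid = 83·£170.00 + £87.62 = £14,197.62.
Total interest = total paid − principal = £14,197.62 − £6,300.00 = £7,897.62.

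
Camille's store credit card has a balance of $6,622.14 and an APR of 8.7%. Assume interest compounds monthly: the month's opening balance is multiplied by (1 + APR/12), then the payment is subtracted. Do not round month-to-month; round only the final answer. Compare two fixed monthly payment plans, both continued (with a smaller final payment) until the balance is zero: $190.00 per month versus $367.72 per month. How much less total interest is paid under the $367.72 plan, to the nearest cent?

Monthly rate r = 8.7%/12 = 0.725% = 0.00725.
At $190.00/mo: n = ⌈−ln(1 − rB₀/P)/ln(1+r)⌉ = 41 payments (last $61.10); total interest = total paid − $6,622.14 = $1,038.96.
At $367.72/mo: 20 payments (last $135.51); total interest $500.05.
Interest saved = $1,038.96 − $500.05 = $538.91.

$538.91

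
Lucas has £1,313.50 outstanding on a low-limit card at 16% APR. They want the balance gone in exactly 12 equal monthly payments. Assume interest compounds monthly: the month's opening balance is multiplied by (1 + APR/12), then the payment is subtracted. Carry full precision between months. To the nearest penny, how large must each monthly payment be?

Monthly rate r = 16%/12 = 1.33333% = 0.0133333.
Level-payment amortization: P = B₀·r / (1 − (1+r)^(−n)) = 1313.50·0.0133333 / (1 − 1.01333^(−12)).
Denominator 1 − (1+r)^(−12) = 0.146954781.
P = 17.5133 / 0.146954781 ≈ 119.17.

£119.17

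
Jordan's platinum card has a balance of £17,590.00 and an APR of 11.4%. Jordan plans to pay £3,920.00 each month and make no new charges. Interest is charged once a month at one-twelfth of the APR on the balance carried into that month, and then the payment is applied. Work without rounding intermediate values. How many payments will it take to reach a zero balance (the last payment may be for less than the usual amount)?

Monthly rate r = 11.4%/12 = 0.95% = 0.0095.
Recurrence: B ← B·(1+r) − £3,920.00.
Month 1: interest £167.10; balance after payment £13,837.10.
Month 2: interest £131.45; balance after payment £10,048.56.
Month 3: interest £95.46; balance after payment £6,224.02.
Month 4: interest £59.13; balance after payment £2,363.15.
Month 5: interest £22.45; balance after payment £0.00.

5 months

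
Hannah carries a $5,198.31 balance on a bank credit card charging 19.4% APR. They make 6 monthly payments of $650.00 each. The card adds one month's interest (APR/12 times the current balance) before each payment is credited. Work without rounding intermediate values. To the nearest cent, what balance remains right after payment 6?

Monthly rate r = 19.4%/12 = 1.61667% = 0.0161667.
Each month: B ← B·(1+r) − $650.00.
Month 1: interest $84.04; balance after payment $4,632.35.
Month 2: interest $74.89; balance after payment $4,057.24.
Month 3: interest $65.59; balance after payment $3,472.83.
Month 4: interest $56.14; balance after payment $2,878.98.
Month 5: interest $46.54; balance after payment $2,275.52.
Month 6: interest $36.79; balance after payment $1,662.31.

$1,662.31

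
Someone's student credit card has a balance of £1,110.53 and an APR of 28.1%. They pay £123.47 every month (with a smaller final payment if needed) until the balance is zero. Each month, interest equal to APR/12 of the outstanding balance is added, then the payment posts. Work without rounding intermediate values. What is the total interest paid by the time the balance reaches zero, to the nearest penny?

£151.28

Monthly rate r = 28.1%/12 = 2.34167% = 0.0234167.
Payoff takes n = ⌈−ln(1 − rB₀/P)/ln(1+r)⌉ = ⌈10.218⌉ = 11 payments; the last is £27.11.
Total paid = 10·£123.47 + £27.11 = £1,261.81.
Total interest = total paid − principal = £1,261.81 − £1,110.53 = £151.28.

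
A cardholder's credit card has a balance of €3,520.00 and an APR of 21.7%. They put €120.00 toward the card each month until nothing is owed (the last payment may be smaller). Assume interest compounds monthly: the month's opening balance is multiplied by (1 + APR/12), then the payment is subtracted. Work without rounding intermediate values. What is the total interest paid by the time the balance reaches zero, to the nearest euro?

€1,542

Monthly rate r = 21.7%/12 = 1.80833% = 0.0180833.
Payoff takes n = ⌈−ln(1 − rB₀/P)/ln(1+r)⌉ = ⌈42.182⌉ = 43 payments; the last is €21.95.
Total paid = 42·€120.00 + €21.95 = €5,061.95.
Total interest = total paid − principal = €5,061.95 − €3,520.00 = €1,541.95.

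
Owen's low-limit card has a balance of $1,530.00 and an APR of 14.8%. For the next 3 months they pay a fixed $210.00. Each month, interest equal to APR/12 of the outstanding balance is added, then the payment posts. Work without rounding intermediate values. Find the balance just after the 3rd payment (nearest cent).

Monthly rate r = 14.8%/12 = 1.23333% = 0.0123333.
Each month: B ← B·(1+r) − $210.00.
Month 1: interest $18.87; balance after payment $1,338.87.
Month 2: interest $16.51; balance after payment $1,145.38.
Month 3: interest $14.13; balance after payment $949.51.

$949.51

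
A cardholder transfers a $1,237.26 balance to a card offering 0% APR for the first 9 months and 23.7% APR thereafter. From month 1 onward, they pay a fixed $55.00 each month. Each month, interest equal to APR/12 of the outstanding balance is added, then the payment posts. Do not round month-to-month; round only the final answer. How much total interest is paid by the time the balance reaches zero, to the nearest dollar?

$130

Promo months 1–9 at r₀ = 0%/12 = 0; months 10+ at r₁ = 23.7%/12 = 0.01975.
After month 9 (no interest yet): B = $1,237.26 − 9·$55.00 = $742.26.
Then at r₁ with $55.00/mo: n₂ = −ln(1 − r₁·B/P)/ln(1+r₁) ≈ 15.85 → 16 more payments.
Total paid = 24·$55.00 + $46.80 = $1,366.80; interest = $1,366.80 − $1,237.26 = $129.54.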